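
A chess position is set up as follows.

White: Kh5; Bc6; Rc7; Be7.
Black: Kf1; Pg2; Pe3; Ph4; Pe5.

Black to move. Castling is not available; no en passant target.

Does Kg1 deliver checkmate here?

After Kg1: white king on h5; in check: no.
White is not in check, so this cannot be checkmate.

no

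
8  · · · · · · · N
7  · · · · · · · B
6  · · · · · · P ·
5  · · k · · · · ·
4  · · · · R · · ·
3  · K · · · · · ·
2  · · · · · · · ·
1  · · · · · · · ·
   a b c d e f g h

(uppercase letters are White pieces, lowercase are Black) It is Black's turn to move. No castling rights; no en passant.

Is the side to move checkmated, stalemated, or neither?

neither

Black to move; black king on c5.
In check: no.
Legal moves for Black: Kd6, Kc6, Kb6, Kd5, Kb5.
Black has 5 legal moves and is not in check → neither.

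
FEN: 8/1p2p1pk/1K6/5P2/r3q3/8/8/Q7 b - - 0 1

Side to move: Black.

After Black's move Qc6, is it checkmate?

After Qc6: white king on b6; in check: yes, from the black queen on c6.
King squares — a5: attacked by Ra4; b5: attacked by Qc6; c5: attacked by Qc6; a6: attacked by Ra4; c6: attacked by Pb7; a7: attacked by Ra4; b7: attacked by Qc6; c7: attacked by Qc6.
White has no legal moves → checkmate.

yes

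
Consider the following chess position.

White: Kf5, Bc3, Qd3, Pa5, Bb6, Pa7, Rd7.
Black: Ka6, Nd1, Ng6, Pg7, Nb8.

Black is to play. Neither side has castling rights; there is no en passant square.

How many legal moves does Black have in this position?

0

Black to move; king on a6.
In check: yes, from the white queen on d3.
Legal moves: none.
Count: 0.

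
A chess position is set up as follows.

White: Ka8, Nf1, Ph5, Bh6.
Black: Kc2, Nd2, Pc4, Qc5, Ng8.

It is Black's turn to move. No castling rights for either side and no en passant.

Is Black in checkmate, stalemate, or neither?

Black to move; black king on c2.
In check: no.
Legal moves for Black include: Ne7, Nxh6, Nf6, Qf8+, Qc8+, Qe7, Qc7, Qa7+, Qd6, Qc6+, Qb6, Qxh5, Qg5, Qf5, Qe5, Qd5+, Qb5, Qa5+, ... (list truncated; more exist).
Black has legal moves and is not in check → neither.

neither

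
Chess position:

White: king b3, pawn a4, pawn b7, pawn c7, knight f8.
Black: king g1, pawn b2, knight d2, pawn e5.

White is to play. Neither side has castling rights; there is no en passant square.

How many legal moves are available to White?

White to move; king on b3.
In check: yes, from the black knight on d2.
Legal moves: Kb4, Kc3, Ka3, Kc2, Kxb2, Ka2.
Count: 6.

6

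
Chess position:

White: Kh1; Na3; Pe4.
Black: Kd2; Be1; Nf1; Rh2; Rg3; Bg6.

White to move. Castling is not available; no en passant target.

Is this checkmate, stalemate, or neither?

White to move; white king on h1.
In check: yes, from the black rook on h2.
King squares — g1: attacked by Rg3; g2: attacked by Rh2; h2: attacked by Nf1.
Legal moves for White: none.
In check with no legal moves → checkmate.

checkmate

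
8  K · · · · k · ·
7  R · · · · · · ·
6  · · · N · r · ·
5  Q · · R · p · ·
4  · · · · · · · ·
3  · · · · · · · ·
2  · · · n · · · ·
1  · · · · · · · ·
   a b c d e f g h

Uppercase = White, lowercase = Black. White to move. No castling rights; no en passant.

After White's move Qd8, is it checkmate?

After Qd8: black king on f8; in check: yes, from the white queen on d8.
King squares — e7: attacked by Ra7; f7: attacked by Nd6; g7: attacked by Ra7; e8: attacked by Nd6; g8: attacked by Qd8.
Black has no legal moves → checkmate.

yes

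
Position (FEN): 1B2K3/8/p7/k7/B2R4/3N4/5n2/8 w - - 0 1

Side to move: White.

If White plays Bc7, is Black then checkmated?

After Bc7: black king on a5; in check: yes, from the white bishop on c7.
King squares — a4: attacked by Rd4; b4: attacked by Nd3; b5: attacked by Ba4; a6: own pawn; b6: attacked by Bc7.
Black has no legal moves → checkmate.

yes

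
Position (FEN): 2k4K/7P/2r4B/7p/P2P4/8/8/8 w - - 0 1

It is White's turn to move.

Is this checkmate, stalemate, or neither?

White to move; white king on h8.
In check: no.
Legal moves for White: Kg8, Kg7, Bf8, Bg7, Bg5, Bf4, Be3, Bd2, Bc1, d5, a5.
White has 11 legal moves and is not in check → neither.

neither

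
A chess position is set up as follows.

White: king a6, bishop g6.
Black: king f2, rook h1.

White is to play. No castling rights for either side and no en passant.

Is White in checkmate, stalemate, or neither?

neither

White to move; white king on a6.
In check: no.
Legal moves for White: Be8, Bh7, Bf7, Bh5, Bf5, Be4, Bd3, Bc2, Bb1, Kb7, Ka7, Kb6, Kb5, Ka5.
White has 14 legal moves and is not in check → neither.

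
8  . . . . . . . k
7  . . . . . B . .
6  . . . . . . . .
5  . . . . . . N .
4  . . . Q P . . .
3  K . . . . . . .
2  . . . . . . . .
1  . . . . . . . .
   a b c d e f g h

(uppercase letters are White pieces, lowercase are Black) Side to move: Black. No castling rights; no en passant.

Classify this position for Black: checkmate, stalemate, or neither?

checkmate

Black to move; black king on h8.
In check: yes, from the white queen on d4.
King squares — g7: attacked by Qd4; h7: attacked by Ng5; g8: attacked by Bf7.
Legal moves for Black: none.
In check with no legal moves → checkmate.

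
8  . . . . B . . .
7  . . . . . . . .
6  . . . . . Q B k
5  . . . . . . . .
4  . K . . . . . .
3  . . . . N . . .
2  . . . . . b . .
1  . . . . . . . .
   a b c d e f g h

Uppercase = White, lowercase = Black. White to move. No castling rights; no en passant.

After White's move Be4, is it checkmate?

After Be4: black king on h6; in check: yes, from the white queen on f6.
King squares — g5: attacked by Qf6; h5: attacked by Be8; g6: attacked by Be4; g7: attacked by Qf6; h7: attacked by Be4.
Black has no legal moves → checkmate.

yes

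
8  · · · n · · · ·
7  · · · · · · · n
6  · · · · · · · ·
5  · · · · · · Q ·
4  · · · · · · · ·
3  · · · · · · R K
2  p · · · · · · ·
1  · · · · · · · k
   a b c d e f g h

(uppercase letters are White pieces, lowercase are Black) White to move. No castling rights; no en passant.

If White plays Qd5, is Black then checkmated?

After Qd5: black king on h1; in check: yes, from the white queen on d5.
King squares — g1: attacked by Rg3; g2: attacked by Rg3; h2: attacked by Kh3.
Black has no legal moves → checkmate.

yes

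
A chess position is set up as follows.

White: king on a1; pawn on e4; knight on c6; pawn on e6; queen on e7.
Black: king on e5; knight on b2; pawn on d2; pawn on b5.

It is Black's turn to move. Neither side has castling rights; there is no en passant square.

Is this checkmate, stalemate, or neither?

Black to move; black king on e5.
In check: yes, from the white knight on c6.
Legal moves for Black: Kf4, Kxe4.
Black is in check but has 2 legal moves → neither.

neither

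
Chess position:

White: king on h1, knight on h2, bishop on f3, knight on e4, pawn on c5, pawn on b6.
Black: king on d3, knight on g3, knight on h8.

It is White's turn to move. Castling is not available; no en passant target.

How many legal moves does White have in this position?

White to move; king on h1.
In check: yes, from the black knight on g3.
Legal moves: Kg2, Kg1, Nxg3.
Count: 3.

3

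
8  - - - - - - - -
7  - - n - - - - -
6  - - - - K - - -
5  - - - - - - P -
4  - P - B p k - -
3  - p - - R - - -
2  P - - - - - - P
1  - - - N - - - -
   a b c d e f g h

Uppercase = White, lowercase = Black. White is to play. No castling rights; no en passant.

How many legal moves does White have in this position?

5

White to move; king on e6.
In check: yes, from the black knight on c7.
Legal moves: Kf7, Ke7, Kd7, Kf6, Kd6.
Count: 5.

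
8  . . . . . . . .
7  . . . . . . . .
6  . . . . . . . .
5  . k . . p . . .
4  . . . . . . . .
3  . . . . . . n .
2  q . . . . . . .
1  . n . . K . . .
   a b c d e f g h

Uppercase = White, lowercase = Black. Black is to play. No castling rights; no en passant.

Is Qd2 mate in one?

After Qd2: white king on e1; in check: yes, from the black queen on d2.
King squares — d1: attacked by Qd2; f1: attacked by Ng3; d2: attacked by Nb1; e2: attacked by Qd2; f2: attacked by Qd2.
White has no legal moves → checkmate.

yes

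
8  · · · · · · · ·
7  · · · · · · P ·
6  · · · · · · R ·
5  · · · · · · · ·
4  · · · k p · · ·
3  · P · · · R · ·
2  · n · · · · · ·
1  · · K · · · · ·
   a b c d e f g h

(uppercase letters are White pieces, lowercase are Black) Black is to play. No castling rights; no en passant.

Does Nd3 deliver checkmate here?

After Nd3: white king on c1; in check: yes, from the black knight on d3.
White has 5 legal replies: Kd2, Kc2, Kd1, Kb1, Rxd3+.
In check but a legal move exists → not checkmate.

no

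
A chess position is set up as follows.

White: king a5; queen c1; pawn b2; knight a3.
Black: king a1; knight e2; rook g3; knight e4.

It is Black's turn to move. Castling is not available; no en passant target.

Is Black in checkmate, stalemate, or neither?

neither

Black to move; black king on a1.
In check: yes, from the white queen on c1.
King squares — b1: attacked by Qc1; a2: available; b2: attacked by Qc1.
Legal moves for Black: Ka2, Nxc1.
Black is in check but has 2 legal moves → neither.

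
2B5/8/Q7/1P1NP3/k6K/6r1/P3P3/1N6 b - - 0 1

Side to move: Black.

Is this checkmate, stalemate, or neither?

Black to move; black king on a4.
In check: yes, from the white queen on a6.
King squares — a3: attacked by Nb1; b3: attacked by Pa2; b4: attacked by Nd5; a5: attacked by Qa6; b5: attacked by Qa6.
Legal moves for Black: none.
In check with no legal moves → checkmate.

checkmate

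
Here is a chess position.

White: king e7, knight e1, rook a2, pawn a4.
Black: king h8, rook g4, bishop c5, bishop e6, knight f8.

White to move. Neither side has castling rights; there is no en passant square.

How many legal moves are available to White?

3

White to move; king on e7.
In check: yes, from the black bishop on c5.
Legal moves: Ke8, Kd8, Kf6.
Count: 3.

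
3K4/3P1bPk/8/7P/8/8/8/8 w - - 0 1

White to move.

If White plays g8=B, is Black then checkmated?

no

After g8=B: black king on h7; in check: yes, from the white bishop on g8.
Black has 5 legal replies: Kh8, Kxg8, Kg7, Kh6, Bxg8.
In check but a legal move exists → not checkmate.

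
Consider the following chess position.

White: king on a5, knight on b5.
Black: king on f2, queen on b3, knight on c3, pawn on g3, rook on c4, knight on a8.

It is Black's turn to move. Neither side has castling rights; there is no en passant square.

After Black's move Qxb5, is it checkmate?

yes

After Qxb5: white king on a5; in check: yes, from the black queen on b5.
King squares — a4: attacked by Nc3; b4: attacked by Rc4; b5: attacked by Nc3; a6: attacked by Qb5; b6: attacked by Qb5.
White has no legal moves → checkmate.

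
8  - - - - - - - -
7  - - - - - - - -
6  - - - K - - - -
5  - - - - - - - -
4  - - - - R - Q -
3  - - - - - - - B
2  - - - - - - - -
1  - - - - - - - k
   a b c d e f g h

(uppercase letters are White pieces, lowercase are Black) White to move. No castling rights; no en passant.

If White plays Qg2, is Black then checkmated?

yes

After Qg2: black king on h1; in check: yes, from the white queen on g2.
King squares — g1: attacked by Qg2; g2: attacked by Bh3; h2: attacked by Qg2.
Black has no legal moves → checkmate.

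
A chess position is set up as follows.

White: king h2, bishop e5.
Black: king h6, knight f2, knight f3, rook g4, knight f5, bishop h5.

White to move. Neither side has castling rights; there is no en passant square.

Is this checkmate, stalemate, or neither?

White to move; white king on h2.
In check: yes, from the black knight on f3.
King squares — g1: attacked by Nf3; h1: attacked by Nf2; g2: attacked by Rg4; g3: attacked by Rg4; h3: attacked by Nf2.
Legal moves for White: none.
In check with no legal moves → checkmate.

checkmate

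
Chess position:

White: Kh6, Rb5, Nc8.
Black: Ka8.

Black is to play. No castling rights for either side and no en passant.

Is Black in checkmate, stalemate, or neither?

stalemate

Black to move; black king on a8.
In check: no.
King squares — a7: attacked by Nc8; b7: attacked by Rb5; b8: attacked by Rb5.
Legal moves for Black: none.
Not in check and no legal moves → stalemate.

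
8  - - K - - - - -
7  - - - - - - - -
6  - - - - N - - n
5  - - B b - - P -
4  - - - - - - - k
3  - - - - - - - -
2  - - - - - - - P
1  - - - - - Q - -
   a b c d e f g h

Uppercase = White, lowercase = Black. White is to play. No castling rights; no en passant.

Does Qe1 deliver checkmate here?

After Qe1: black king on h4; in check: yes, from the white queen on e1.
Black has 3 legal replies: Kh5, Kg4, Kh3.
In check but a legal move exists → not checkmate.

no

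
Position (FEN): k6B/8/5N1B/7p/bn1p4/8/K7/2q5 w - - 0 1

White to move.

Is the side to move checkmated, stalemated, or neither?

White to move; white king on a2.
In check: yes, from the black knight on b4.
King squares — a1: attacked by Qc1; b1: attacked by Qc1; b2: attacked by Qc1; a3: attacked by Qc1; b3: attacked by Ba4.
Legal moves for White: none.
In check with no legal moves → checkmate.

checkmate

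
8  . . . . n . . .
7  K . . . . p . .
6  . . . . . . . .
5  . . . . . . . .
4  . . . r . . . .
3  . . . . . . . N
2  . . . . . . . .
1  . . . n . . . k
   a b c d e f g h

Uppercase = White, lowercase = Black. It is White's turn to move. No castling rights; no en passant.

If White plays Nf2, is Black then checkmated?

no

After Nf2: black king on h1; in check: yes, from the white knight on f2.
Black has 4 legal replies: Kh2, Kg2, Kg1, Nxf2.
In check but a legal move exists → not checkmate.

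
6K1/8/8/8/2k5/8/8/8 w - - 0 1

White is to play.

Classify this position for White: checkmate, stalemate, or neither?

neither

White to move; white king on g8.
In check: no.
Legal moves for White: Kh8, Kf8, Kh7, Kg7, Kf7.
White has 5 legal moves and is not in check → neither.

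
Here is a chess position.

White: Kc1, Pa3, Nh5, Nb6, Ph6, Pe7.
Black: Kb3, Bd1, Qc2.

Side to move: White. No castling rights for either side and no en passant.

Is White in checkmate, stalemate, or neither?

checkmate

White to move; white king on c1.
In check: yes, from the black queen on c2.
King squares — b1: attacked by Qc2; d1: attacked by Qc2; b2: attacked by Qc2; c2: attacked by Bd1; d2: attacked by Qc2.
Legal moves for White: none.
In check with no legal moves → checkmate.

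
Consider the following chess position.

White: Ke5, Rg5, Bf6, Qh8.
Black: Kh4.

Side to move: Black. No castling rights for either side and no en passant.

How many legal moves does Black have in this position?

Black to move; king on h4.
In check: yes, from the white queen on h8.
Legal moves: none.
Count: 0.

0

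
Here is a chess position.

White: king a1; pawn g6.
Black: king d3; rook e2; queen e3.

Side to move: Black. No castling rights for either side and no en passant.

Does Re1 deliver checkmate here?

After Re1: white king on a1; in check: yes, from the black rook on e1.
White has 2 legal replies: Kb2, Ka2.
In check but a legal move exists → not checkmate.

no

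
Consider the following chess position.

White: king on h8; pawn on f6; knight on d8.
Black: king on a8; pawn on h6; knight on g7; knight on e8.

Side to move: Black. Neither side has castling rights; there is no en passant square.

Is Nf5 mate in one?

After Nf5: white king on h8; in check: no.
White is not in check, so this cannot be checkmate.

no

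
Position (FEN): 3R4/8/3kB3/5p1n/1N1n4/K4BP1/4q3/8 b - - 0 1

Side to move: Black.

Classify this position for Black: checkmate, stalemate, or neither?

Black to move; black king on d6.
In check: yes, from the white rook on d8.
Legal moves for Black: Ke7, Kc7, Kxe6, Ke5, Kc5.
Black is in check but has 5 legal moves → neither.

neither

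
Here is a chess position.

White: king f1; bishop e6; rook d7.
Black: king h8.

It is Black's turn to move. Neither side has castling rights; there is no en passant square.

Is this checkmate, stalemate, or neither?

Black to move; black king on h8.
In check: no.
King squares — g7: attacked by Rd7; h7: attacked by Rd7; g8: attacked by Be6.
Legal moves for Black: none.
Not in check and no legal moves → stalemate.

stalemate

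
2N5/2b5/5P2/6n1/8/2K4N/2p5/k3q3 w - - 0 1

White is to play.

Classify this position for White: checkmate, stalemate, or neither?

neither

White to move; white king on c3.
In check: yes, from the black queen on e1.
King squares — b2: attacked by Ka1; c2: available; d2: attacked by Qe1; b3: available; d3: available; b4: attacked by Qe1; c4: available; d4: available.
Legal moves for White: Kd4, Kc4, Kd3, Kb3, Kxc2.
White is in check but has 5 legal moves → neither.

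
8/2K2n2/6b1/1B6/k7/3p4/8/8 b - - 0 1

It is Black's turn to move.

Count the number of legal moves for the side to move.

Black to move; king on a4.
In check: yes, from the white bishop on b5.
Legal moves: Kxb5, Ka5, Kb4, Kb3, Ka3.
Count: 5.

5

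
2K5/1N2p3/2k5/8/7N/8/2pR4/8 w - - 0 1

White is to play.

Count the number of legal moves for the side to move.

22

White to move; king on c8.
In check: no.
Legal moves: Kd8, Kb8, Nd8+, Nd6, Nc5, Na5+, Ng6, Nf5, Nf3, Ng2, Rd8, Rd7, Rd6+, Rd5, Rd4, Rd3, Rh2, Rg2, Rf2, Re2, Rxc2+, Rd1.
Count: 22.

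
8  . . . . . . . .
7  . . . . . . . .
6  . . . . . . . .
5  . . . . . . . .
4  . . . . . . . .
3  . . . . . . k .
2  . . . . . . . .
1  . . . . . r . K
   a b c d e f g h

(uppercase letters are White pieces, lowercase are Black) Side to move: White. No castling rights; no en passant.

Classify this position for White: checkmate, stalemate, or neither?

White to move; white king on h1.
In check: yes, from the black rook on f1.
King squares — g1: attacked by Rf1; g2: attacked by Kg3; h2: attacked by Kg3.
Legal moves for White: none.
In check with no legal moves → checkmate.

checkmate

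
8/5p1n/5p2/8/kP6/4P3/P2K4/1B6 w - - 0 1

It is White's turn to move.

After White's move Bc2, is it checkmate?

After Bc2: black king on a4; in check: yes, from the white bishop on c2.
Black has 3 legal replies: Kb5, Kxb4, Ka3.
In check but a legal move exists → not checkmate.

no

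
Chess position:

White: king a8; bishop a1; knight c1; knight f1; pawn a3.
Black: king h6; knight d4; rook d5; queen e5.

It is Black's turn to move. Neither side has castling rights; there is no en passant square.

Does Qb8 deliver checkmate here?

no

After Qb8: white king on a8; in check: yes, from the black queen on b8.
White has 1 legal reply: Kxb8.
In check but a legal move exists → not checkmate.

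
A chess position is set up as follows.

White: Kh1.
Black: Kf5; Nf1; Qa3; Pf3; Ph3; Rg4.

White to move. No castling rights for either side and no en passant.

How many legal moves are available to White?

White to move; king on h1.
In check: no.
Legal moves: none.
Count: 0.

0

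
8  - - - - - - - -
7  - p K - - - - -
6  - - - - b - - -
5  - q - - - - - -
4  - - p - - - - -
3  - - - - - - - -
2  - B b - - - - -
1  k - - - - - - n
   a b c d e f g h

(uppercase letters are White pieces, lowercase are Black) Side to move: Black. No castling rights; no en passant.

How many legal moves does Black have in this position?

Black to move; king on a1.
In check: yes, from the white bishop on b2.
Legal moves: Kxb2, Ka2, Kb1, Qxb2.
Count: 4.

4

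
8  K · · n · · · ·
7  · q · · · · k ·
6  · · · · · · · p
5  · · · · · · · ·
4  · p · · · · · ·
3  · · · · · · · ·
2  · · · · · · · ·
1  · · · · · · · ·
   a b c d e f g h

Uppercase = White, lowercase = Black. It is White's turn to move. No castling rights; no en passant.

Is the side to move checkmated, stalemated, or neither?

White to move; white king on a8.
In check: yes, from the black queen on b7.
King squares — a7: attacked by Qb7; b7: attacked by Nd8; b8: attacked by Qb7.
Legal moves for White: none.
In check with no legal moves → checkmate.

checkmate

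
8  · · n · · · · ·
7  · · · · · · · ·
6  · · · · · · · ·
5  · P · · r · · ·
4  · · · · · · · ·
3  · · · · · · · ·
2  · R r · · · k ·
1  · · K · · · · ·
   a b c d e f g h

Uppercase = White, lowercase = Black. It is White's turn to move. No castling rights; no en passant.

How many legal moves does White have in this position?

4

White to move; king on c1.
In check: yes, from the black rook on c2.
Legal moves: Kxc2, Kd1, Kb1, Rxc2+.
Count: 4.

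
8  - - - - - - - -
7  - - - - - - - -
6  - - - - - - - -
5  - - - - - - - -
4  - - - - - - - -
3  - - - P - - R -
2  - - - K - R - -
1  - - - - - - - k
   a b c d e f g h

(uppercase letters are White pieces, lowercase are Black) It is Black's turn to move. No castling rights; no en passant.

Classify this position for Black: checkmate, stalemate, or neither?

stalemate

Black to move; black king on h1.
In check: no.
King squares — g1: attacked by Rg3; g2: attacked by Rf2; h2: attacked by Rf2.
Legal moves for Black: none.
Not in check and no legal moves → stalemate.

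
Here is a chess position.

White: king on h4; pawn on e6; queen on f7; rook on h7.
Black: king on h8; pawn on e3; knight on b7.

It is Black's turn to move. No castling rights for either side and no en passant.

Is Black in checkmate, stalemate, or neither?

Black to move; black king on h8.
In check: yes, from the white rook on h7.
King squares — g7: attacked by Qf7; h7: attacked by Qf7; g8: attacked by Qf7.
Legal moves for Black: none.
In check with no legal moves → checkmate.

checkmate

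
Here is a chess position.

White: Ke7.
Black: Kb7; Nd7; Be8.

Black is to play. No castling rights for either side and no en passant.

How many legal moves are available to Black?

Black to move; king on b7.
In check: no.
Legal moves: Bf7, Bg6, Bh5, Nf8, Nb8, Nf6, Nb6, Ne5, Nc5, Kc8, Kb8, Ka8, Kc7, Ka7, Kc6, Kb6, Ka6.
Count: 17.

17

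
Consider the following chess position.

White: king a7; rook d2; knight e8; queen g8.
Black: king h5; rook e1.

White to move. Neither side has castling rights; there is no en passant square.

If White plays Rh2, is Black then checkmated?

yes

After Rh2: black king on h5; in check: yes, from the white rook on h2.
King squares — g4: attacked by Qg8; h4: attacked by Rh2; g5: attacked by Qg8; g6: attacked by Qg8; h6: attacked by Rh2.
Black has no legal moves → checkmate.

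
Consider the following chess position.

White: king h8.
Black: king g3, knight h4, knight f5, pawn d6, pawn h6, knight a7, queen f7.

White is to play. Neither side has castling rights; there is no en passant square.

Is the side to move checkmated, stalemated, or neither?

stalemate

White to move; white king on h8.
In check: no.
King squares — g7: attacked by Nf5; h7: attacked by Qf7; g8: attacked by Qf7.
Legal moves for White: none.
Not in check and no legal moves → stalemate.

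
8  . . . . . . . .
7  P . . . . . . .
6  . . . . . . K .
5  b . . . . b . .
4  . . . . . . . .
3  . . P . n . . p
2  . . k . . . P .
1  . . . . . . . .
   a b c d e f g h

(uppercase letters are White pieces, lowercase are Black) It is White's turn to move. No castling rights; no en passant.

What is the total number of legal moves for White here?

6

White to move; king on g6.
In check: yes, from the black bishop on f5.
Legal moves: Kg7, Kf7, Kh6, Kf6, Kh5, Kg5.
Count: 6.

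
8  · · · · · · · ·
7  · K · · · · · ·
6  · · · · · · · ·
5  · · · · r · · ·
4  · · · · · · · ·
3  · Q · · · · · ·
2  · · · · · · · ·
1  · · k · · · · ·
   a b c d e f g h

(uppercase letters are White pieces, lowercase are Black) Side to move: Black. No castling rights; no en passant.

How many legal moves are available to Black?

15

Black to move; king on c1.
In check: no.
Legal moves: Re8, Re7+, Re6, Rh5, Rg5, Rf5, Rd5, Rc5, Rb5+, Ra5, Re4, Re3, Re2, Re1, Kd2.
Count: 15.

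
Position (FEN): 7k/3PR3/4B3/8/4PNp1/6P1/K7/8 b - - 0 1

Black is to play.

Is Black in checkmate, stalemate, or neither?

stalemate

Black to move; black king on h8.
In check: no.
King squares — g7: attacked by Re7; h7: attacked by Re7; g8: attacked by Be6.
Legal moves for Black: none.
Not in check and no legal moves → stalemate.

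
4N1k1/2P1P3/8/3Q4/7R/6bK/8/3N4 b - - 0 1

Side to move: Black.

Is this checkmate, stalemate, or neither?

Black to move; black king on g8.
In check: yes, from the white queen on d5.
King squares — f7: attacked by Qd5; g7: attacked by Ne8; h7: attacked by Rh4; f8: attacked by Pe7; h8: attacked by Rh4.
Legal moves for Black: none.
In check with no legal moves → checkmate.

checkmate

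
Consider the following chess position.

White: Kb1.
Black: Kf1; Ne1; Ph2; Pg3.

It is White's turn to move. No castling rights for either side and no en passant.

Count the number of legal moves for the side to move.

White to move; king on b1.
In check: no.
Legal moves: Kb2, Ka2, Kc1, Ka1.
Count: 4.

4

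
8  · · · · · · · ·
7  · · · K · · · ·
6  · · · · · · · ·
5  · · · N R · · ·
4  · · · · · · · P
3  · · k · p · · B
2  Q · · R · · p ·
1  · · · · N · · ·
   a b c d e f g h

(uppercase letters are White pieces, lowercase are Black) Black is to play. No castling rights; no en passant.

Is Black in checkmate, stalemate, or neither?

Black to move; black king on c3.
In check: yes, from the white knight on d5.
King squares — b2: attacked by Qa2; c2: attacked by Ne1; d2: attacked by Qa2; b3: attacked by Qa2; d3: attacked by Ne1; b4: attacked by Nd5; c4: attacked by Qa2; d4: attacked by Rd2.
Legal moves for Black: none.
In check with no legal moves → checkmate.

checkmate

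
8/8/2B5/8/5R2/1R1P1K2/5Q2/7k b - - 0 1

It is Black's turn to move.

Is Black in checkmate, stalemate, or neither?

stalemate

Black to move; black king on h1.
In check: no.
King squares — g1: attacked by Qf2; g2: attacked by Qf2; h2: attacked by Qf2.
Legal moves for Black: none.
Not in check and no legal moves → stalemate.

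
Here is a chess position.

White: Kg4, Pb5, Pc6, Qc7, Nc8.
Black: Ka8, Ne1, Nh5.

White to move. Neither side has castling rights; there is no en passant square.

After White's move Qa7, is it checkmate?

yes

After Qa7: black king on a8; in check: yes, from the white queen on a7.
King squares — a7: attacked by Nc8; b7: attacked by Pc6; b8: attacked by Qa7.
Black has no legal moves → checkmate.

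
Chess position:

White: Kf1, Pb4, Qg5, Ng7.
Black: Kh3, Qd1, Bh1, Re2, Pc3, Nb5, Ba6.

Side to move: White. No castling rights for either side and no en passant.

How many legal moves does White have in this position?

White to move; king on f1.
In check: yes, from the black queen on d1.
Legal moves: none.
Count: 0.

0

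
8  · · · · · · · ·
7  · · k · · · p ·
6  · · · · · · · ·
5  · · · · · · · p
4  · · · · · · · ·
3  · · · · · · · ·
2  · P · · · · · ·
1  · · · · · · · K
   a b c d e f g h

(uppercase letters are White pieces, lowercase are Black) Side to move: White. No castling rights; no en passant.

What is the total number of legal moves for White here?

5

White to move; king on h1.
In check: no.
Legal moves: Kh2, Kg2, Kg1, b3, b4.
Count: 5.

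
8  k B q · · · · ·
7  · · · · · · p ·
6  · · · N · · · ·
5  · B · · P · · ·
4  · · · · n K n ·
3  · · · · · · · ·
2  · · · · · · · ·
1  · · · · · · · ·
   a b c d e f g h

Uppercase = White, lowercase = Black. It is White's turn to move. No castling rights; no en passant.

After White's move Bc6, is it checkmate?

After Bc6: black king on a8; in check: yes, from the white bishop on c6.
Black has 3 legal replies: Kxb8, Qb7, Qxc6.
In check but a legal move exists → not checkmate.

no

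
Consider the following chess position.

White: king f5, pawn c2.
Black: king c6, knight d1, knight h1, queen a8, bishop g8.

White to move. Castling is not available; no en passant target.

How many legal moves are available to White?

9

White to move; king on f5.
In check: no.
Legal moves: Kg6, Kf6, Kg5, Ke5, Kg4, Kf4, Ke4, c3, c4.
Count: 9.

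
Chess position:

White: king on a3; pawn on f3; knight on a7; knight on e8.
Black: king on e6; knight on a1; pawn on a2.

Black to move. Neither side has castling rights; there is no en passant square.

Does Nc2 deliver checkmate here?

After Nc2: white king on a3; in check: yes, from the black knight on c2.
White has 4 legal replies: Ka4, Kb3, Kb2, Kxa2.
In check but a legal move exists → not checkmate.

no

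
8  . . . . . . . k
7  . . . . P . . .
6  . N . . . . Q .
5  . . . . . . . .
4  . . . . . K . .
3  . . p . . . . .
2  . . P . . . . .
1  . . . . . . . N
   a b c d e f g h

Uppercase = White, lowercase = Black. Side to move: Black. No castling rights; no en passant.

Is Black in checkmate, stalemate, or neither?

stalemate

Black to move; black king on h8.
In check: no.
King squares — g7: attacked by Qg6; h7: attacked by Qg6; g8: attacked by Qg6.
Legal moves for Black: none.
Not in check and no legal moves → stalemate.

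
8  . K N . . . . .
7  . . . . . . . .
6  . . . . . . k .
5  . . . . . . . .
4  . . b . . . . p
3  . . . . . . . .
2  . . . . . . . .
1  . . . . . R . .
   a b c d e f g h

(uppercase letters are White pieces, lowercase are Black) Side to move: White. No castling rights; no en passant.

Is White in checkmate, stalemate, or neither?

neither

White to move; white king on b8.
In check: no.
Legal moves for White include: Ne7+, Na7, Nd6, Nb6, Ka8, Kc7, Kb7, Ka7, Rf8, Rf7, Rf6+, Rf5, Rf4, Rf3, Rf2, Rh1, Rg1+, Re1, ... (list truncated; more exist).
White has legal moves and is not in check → neither.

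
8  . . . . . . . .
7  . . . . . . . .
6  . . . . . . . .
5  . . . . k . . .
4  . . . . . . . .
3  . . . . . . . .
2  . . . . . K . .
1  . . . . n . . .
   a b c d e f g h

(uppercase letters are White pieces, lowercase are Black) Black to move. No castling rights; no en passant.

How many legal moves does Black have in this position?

12

Black to move; king on e5.
In check: no.
Legal moves: Kf6, Ke6, Kd6, Kf5, Kd5, Kf4, Ke4, Kd4, Nf3, Nd3+, Ng2, Nc2.
Count: 12.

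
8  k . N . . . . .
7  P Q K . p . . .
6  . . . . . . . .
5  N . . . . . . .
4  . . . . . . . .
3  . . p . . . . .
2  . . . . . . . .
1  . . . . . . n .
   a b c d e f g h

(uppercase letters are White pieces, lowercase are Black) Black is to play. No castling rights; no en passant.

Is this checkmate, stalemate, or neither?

Black to move; black king on a8.
In check: yes, from the white queen on b7.
King squares — a7: attacked by Qb7; b7: attacked by Na5; b8: attacked by Pa7.
Legal moves for Black: none.
In check with no legal moves → checkmate.

checkmate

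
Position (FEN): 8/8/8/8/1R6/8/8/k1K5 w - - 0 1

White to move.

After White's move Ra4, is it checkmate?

yes

After Ra4: black king on a1; in check: yes, from the white rook on a4.
King squares — b1: attacked by Kc1; a2: attacked by Ra4; b2: attacked by Kc1.
Black has no legal moves → checkmate.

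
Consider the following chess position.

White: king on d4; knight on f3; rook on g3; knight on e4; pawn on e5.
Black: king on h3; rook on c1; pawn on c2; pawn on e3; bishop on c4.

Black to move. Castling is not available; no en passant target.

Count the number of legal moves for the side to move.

Black to move; king on h3.
In check: yes, from the white rook on g3.
Legal moves: none.
Count: 0.

0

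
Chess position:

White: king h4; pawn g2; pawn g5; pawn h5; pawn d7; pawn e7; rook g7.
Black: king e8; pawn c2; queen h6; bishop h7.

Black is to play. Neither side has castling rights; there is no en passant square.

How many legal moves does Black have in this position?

1

Black to move; king on e8.
In check: yes, from the white pawn on d7.
Legal moves: Kxd7.
Count: 1.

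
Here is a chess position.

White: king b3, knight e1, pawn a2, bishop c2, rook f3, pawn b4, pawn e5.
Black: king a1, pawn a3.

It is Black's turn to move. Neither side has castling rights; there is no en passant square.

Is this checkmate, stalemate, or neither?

stalemate

Black to move; black king on a1.
In check: no.
King squares — b1: attacked by Bc2; a2: attacked by Kb3; b2: attacked by Kb3.
Legal moves for Black: none.
Not in check and no legal moves → stalemate.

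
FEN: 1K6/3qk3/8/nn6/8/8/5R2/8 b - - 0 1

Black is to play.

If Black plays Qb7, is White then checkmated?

After Qb7: white king on b8; in check: yes, from the black queen on b7.
King squares — a7: attacked by Nb5; b7: attacked by Na5; c7: attacked by Nb5; a8: attacked by Qb7; c8: attacked by Qb7.
White has no legal moves → checkmate.

yes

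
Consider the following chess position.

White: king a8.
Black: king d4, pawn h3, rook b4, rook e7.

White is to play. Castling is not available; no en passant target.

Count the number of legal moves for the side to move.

0

White to move; king on a8.
In check: no.
Legal moves: none.
Count: 0.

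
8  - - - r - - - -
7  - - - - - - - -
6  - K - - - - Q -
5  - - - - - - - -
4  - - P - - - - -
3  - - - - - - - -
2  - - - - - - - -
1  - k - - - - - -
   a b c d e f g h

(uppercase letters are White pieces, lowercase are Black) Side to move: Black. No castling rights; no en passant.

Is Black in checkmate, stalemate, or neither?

Black to move; black king on b1.
In check: yes, from the white queen on g6.
Legal moves for Black: Kb2, Ka2, Kc1, Ka1, Rd3.
Black is in check but has 5 legal moves → neither.

neither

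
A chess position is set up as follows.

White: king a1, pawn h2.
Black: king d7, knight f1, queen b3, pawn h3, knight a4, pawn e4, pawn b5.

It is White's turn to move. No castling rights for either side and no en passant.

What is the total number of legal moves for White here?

White to move; king on a1.
In check: no.
Legal moves: none.
Count: 0.

0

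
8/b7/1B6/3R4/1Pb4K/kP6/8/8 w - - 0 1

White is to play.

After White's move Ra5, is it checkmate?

After Ra5: black king on a3; in check: yes, from the white rook on a5.
Black has 3 legal replies: Kxb4, Kxb3, Kb2.
In check but a legal move exists → not checkmate.

no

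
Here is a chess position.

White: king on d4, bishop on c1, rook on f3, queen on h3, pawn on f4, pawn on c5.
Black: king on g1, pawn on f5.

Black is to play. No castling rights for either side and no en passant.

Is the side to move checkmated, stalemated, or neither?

Black to move; black king on g1.
In check: no.
King squares — f1: attacked by Rf3; h1: attacked by Qh3; f2: attacked by Rf3; g2: attacked by Qh3; h2: attacked by Qh3.
Legal moves for Black: none.
Not in check and no legal moves → stalemate.

stalemate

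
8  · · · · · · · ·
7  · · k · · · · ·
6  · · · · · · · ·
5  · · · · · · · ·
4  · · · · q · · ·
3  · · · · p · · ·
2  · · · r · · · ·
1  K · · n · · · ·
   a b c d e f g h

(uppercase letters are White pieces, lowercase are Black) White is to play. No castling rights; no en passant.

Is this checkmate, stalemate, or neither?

White to move; white king on a1.
In check: no.
King squares — b1: attacked by Qe4; a2: attacked by Rd2; b2: attacked by Nd1.
Legal moves for White: none.
Not in check and no legal moves → stalemate.

stalemate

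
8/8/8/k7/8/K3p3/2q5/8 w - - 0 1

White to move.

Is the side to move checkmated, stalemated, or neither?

White to move; white king on a3.
In check: no.
King squares — a2: attacked by Qc2; b2: attacked by Qc2; b3: attacked by Qc2; a4: attacked by Qc2; b4: attacked by Ka5.
Legal moves for White: none.
Not in check and no legal moves → stalemate.

stalemate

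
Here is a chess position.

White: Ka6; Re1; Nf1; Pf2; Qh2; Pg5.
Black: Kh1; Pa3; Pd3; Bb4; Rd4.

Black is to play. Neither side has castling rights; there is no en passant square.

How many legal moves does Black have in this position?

0

Black to move; king on h1.
In check: yes, from the white queen on h2.
Legal moves: none.
Count: 0.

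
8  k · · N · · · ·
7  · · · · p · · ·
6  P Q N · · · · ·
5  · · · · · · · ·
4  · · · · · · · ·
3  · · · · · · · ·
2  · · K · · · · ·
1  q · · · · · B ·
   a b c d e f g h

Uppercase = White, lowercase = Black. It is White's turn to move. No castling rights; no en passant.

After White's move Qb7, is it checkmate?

After Qb7: black king on a8; in check: yes, from the white queen on b7.
King squares — a7: attacked by Bg1; b7: attacked by Pa6; b8: attacked by Nc6.
Black has no legal moves → checkmate.

yes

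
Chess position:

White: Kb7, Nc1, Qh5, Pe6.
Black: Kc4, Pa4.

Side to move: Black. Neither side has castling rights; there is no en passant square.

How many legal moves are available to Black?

4

Black to move; king on c4.
In check: no.
Legal moves: Kd4, Kb4, Kc3, a3.
Count: 4.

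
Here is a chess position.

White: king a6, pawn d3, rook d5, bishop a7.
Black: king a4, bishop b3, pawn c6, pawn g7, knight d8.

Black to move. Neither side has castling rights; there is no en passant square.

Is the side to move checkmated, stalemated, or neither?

neither

Black to move; black king on a4.
In check: no.
Legal moves for Black: Nf7, Nb7, Ne6, Kb4, Ka3, Bxd5, Bc4+, Bc2, Ba2, Bd1, cxd5, g6, c5, g5.
Black has 14 legal moves and is not in check → neither.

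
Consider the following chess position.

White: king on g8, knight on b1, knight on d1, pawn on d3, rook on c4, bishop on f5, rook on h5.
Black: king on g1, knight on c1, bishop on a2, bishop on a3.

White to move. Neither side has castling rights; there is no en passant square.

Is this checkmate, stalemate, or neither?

neither

White to move; white king on g8.
In check: no.
Legal moves for White include: Kh8, Kh7, Kg7, Kf7, Rh8, Rh7, Rh6, Rg5+, Rh4, Rh3, Rh2, Rh1+, Bc8, Bh7, Bd7, Bg6, Be6, Bg4, ... (list truncated; more exist).
White has legal moves and is not in check → neither.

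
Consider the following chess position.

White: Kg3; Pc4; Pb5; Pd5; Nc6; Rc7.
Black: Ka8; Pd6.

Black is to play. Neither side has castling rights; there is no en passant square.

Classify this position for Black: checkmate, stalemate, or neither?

stalemate

Black to move; black king on a8.
In check: no.
King squares — a7: attacked by Nc6; b7: attacked by Rc7; b8: attacked by Nc6.
Legal moves for Black: none.
Not in check and no legal moves → stalemate.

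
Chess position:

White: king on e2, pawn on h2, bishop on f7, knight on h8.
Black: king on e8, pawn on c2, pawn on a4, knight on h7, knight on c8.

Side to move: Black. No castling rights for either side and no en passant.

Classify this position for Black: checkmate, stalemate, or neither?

neither

Black to move; black king on e8.
In check: yes, from the white bishop on f7.
King squares — d7: available; e7: available; f7: attacked by Nh8; d8: available; f8: available.
Legal moves for Black: Kf8, Kd8, Ke7, Kd7.
Black is in check but has 4 legal moves → neither.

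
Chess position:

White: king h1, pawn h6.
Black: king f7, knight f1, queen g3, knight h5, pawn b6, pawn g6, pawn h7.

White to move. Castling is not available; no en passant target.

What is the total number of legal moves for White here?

White to move; king on h1.
In check: no.
Legal moves: none.
Count: 0.

0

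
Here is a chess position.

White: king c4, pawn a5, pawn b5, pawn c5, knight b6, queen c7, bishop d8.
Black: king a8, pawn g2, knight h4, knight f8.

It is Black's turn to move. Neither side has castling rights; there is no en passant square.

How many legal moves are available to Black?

0

Black to move; king on a8.
In check: yes, from the white knight on b6.
Legal moves: none.
Count: 0.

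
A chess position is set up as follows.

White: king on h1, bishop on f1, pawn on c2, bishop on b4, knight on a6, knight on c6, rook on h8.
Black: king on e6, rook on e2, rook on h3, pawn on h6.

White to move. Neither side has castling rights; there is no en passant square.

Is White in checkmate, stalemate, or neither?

White to move; white king on h1.
In check: yes, from the black rook on h3.
Legal moves for White: Kg1, Bxh3+.
White is in check but has 2 legal moves → neither.

neither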